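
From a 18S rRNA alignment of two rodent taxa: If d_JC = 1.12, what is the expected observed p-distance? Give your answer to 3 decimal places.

0.582

p = (3/4)(1 − e^(−4d/3)) = 0.75 × (1 − e^(-1.493333)) = 0.75 × (1 − 0.224623) = 0.581533.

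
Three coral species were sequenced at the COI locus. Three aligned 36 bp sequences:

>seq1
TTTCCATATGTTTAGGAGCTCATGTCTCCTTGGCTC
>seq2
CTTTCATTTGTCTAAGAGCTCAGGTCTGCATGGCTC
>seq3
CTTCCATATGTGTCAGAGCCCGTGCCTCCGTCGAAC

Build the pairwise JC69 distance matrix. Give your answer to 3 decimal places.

d(seq1,seq2) = 0.264, d(seq1,seq3) = 0.392, d(seq2,seq3) = 0.493

seq1–seq2: 8/36 sites differ → p ≈ 0.222222, d = −0.75 ln(1 − 0.296296) = 0.263548 ≈ 0.264.
seq1–seq3: 11/36 sites differ → p ≈ 0.305556, d = −0.75 ln(1 − 0.407408) = 0.392437 ≈ 0.392.
seq2–seq3: 13/36 sites differ → p ≈ 0.361111, d = −0.75 ln(1 − 0.481481) = 0.492584 ≈ 0.493.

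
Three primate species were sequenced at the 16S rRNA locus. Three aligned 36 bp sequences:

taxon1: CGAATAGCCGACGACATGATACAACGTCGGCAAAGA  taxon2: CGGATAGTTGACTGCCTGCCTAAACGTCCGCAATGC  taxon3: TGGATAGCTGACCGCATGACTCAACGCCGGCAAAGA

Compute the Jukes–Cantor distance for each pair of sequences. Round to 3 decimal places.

taxon1–taxon2: 13/36 sites differ → p ≈ 0.361111, d = −0.75 ln(1 − 0.481481) = 0.492584 ≈ 0.493.
taxon1–taxon3: 8/36 sites differ → p ≈ 0.222222, d = −0.75 ln(1 − 0.296296) = 0.263548 ≈ 0.264.
taxon2–taxon3: 10/36 sites differ → p ≈ 0.277778, d = −0.75 ln(1 − 0.370371) = 0.346968 ≈ 0.347.

d(taxon1,taxon2) = 0.493, d(taxon1,taxon3) = 0.264, d(taxon2,taxon3) = 0.347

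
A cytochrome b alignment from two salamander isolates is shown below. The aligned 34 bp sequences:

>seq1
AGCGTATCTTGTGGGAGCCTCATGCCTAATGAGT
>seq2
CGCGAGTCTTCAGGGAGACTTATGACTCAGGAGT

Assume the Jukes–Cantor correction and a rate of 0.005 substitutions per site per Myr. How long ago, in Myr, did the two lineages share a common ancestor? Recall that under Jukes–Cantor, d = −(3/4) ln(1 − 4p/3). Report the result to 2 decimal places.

37.34

The sequences differ at 10 of 34 sites (1, 5, 6, 11, 12, 18, 21, 25, 28, 30), so p = 10/34 ≈ 0.294118.
d = −(3/4) ln(1 − 4p/3) = −0.75 ln(1 − 0.392157) = −0.75 ln(0.607843)
  = −0.75 × (-0.497839) = 0.373379 substitutions/site.
Under a molecular clock d = 2μt, so t = d/(2μ) = 0.373379 / (2 × 0.005) = 37.34 Myr.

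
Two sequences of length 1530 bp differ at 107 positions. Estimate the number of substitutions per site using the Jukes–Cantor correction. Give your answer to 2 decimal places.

0.07

p = 107/1530 ≈ 0.069935.
d = −(3/4) ln(1 − 4p/3) = −0.75 ln(1 − 0.093247) = −0.75 ln(0.906753)
  = −0.75 × (-0.097885) = 0.073414 substitutions/site.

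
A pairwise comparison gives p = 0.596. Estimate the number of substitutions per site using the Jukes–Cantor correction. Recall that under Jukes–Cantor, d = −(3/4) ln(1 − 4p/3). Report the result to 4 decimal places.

1.1873

d = −(3/4) ln(1 − 4p/3) = −0.75 ln(1 − 0.794667) = −0.75 ln(0.205333)
  = −0.75 × (-1.583122) = 1.187342 substitutions/site.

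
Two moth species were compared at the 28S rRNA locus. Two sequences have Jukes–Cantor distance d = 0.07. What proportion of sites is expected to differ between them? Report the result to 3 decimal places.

0.067

p = (3/4)(1 − e^(−4d/3)) = 0.75 × (1 − e^(-0.093333)) = 0.75 × (1 − 0.910890) = 0.066833.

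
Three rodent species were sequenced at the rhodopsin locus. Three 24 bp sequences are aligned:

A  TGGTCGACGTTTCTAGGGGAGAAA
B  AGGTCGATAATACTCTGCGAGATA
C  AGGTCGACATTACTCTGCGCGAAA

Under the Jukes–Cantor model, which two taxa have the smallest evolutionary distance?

B and C

A–B: 9/24 differ, p = 0.375, d = 0.520.
A–C: 7/24 differ, p = 0.292, d = 0.369.
B–C: 4/24 differ, p = 0.167, d = 0.188.
The smallest distance is between B and C.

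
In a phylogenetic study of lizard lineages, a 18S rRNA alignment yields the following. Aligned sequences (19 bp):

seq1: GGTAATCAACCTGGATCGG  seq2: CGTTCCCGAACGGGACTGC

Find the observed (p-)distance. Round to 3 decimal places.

0.526

The sequences differ at 10 of 19 positions (sites 1, 4, 5, 6, 8, 10, 12, 16, 17, 19).
p = 10/19 = 0.526315… ≈ 0.526 (to 3 d.p.).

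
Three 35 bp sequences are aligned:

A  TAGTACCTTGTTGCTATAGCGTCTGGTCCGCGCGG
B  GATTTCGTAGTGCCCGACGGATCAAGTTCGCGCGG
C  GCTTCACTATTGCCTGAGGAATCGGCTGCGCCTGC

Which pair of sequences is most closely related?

B and C

A–B: 16/35 differ, p = 0.457, d = 0.705.
A–C: 20/35 differ, p = 0.571, d = 1.076.
B–C: 15/35 differ, p = 0.429, d = 0.635.
The smallest distance is between B and C.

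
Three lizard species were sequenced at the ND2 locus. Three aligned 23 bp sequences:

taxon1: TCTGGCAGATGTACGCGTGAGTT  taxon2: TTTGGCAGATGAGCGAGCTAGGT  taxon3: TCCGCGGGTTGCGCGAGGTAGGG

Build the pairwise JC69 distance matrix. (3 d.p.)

taxon1–taxon2: 7/23 sites differ → p ≈ 0.304348, d = −0.75 ln(1 − 0.405797) = 0.390401 ≈ 0.390.
taxon1–taxon3: 12/23 sites differ → p ≈ 0.521739, d = −0.75 ln(1 − 0.695652) = 0.892188 ≈ 0.892.
taxon2–taxon3: 9/23 sites differ → p ≈ 0.391304, d = −0.75 ln(1 − 0.521739) = 0.553199 ≈ 0.553.

d(taxon1,taxon2) = 0.390, d(taxon1,taxon3) = 0.892, d(taxon2,taxon3) = 0.553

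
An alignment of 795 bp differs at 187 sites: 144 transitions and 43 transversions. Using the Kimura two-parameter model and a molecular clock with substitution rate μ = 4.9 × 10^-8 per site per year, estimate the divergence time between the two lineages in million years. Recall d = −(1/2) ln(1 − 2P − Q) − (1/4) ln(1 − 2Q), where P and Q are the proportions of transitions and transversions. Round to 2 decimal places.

3.04

P = 144/795 ≈ 0.181132 and Q = 43/795 ≈ 0.054088.
Under the Kimura two-parameter model, d = −½ ln(1 − 2P − Q) − ¼ ln(1 − 2Q).
1 − 2P − Q = 0.583648, giving −½ ln(0.583648) = 0.269229.
1 − 2Q = 0.891824, giving −¼ ln(0.891824) = 0.028622.
d = 0.269229 + 0.028622 = 0.297851.
Under a molecular clock d = 2μt, so t = d/(2μ) = 0.297851 / (2 × 4.9 × 10^-8) = 3.04 million years.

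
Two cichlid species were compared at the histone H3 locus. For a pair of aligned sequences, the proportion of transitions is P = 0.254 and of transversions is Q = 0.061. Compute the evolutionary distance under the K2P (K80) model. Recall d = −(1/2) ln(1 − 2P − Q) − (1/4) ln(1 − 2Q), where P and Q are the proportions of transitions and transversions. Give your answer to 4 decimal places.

Under the Kimura two-parameter model, d = −½ ln(1 − 2P − Q) − ¼ ln(1 − 2Q).
1 − 2P − Q = 0.431, giving −½ ln(0.431) = 0.420824.
1 − 2Q = 0.878, giving −¼ ln(0.878) = 0.032527.
d = 0.420824 + 0.032527 = 0.453351.

0.4534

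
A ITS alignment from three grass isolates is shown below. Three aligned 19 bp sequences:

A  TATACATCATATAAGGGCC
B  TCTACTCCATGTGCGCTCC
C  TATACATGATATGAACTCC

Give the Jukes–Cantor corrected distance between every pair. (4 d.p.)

A–B: 8/19 sites differ → p ≈ 0.421053, d = −0.75 ln(1 − 0.561404) = 0.618132 ≈ 0.6181.
A–C: 5/19 sites differ → p ≈ 0.263158, d = −0.75 ln(1 − 0.350877) = 0.324100 ≈ 0.3241.
B–C: 7/19 sites differ → p ≈ 0.368421, d = −0.75 ln(1 − 0.491228) = 0.506816 ≈ 0.5068.

d(A,B) = 0.6181, d(A,C) = 0.3241, d(B,C) = 0.5068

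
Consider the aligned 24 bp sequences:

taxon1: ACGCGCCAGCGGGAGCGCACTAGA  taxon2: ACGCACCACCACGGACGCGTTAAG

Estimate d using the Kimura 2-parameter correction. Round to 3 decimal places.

Of 24 sites, 8 differences are transitions and 2 are transversions, so P = 8/24 ≈ 0.333333 and Q = 2/24 ≈ 0.083333.
Under the Kimura two-parameter model, d = −½ ln(1 − 2P − Q) − ¼ ln(1 − 2Q).
1 − 2P − Q = 0.250001, giving −½ ln(0.250001) = 0.693145.
1 − 2Q = 0.833334, giving −¼ ln(0.833334) = 0.045580.
d = 0.693145 + 0.045580 = 0.738725.

0.739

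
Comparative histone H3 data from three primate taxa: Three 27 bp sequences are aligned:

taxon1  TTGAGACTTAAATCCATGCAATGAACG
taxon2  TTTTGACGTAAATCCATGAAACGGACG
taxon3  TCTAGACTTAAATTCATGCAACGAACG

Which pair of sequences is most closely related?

taxon1 and taxon3

taxon1–taxon2: 6/27 differ, p = 0.222, d = 0.264.
taxon1–taxon3: 4/27 differ, p = 0.148, d = 0.165.
taxon2–taxon3: 6/27 differ, p = 0.222, d = 0.264.
The smallest distance is between taxon1 and taxon3.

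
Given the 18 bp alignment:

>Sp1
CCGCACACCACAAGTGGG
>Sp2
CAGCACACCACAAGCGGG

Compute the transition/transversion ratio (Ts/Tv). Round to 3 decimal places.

1.000

Transitions are A↔G and C↔T; transversions are all other mismatches.
Transitions: 1. Transversions: 1.
R = 1/1 = 1.000.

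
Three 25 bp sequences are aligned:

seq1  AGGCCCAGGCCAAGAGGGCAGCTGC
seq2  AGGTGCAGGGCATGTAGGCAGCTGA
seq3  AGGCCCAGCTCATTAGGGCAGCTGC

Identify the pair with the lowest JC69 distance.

seq1 and seq3

seq1–seq2: 7/25 differ, p = 0.280, d = 0.351.
seq1–seq3: 4/25 differ, p = 0.160, d = 0.180.
seq2–seq3: 8/25 differ, p = 0.320, d = 0.417.
The smallest distance is between seq1 and seq3.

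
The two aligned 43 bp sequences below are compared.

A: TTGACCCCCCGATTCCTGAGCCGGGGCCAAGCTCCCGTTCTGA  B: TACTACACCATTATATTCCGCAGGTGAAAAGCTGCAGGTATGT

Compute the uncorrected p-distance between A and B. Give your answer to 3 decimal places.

The sequences differ at 22 of 43 positions.
p = 22/43 = 0.511627… ≈ 0.512 (to 3 d.p.).

0.512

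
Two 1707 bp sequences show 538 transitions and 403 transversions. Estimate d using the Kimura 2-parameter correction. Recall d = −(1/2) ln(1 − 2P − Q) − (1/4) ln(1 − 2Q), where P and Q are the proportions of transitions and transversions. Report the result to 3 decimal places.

P = 538/1707 ≈ 0.315173 and Q = 403/1707 ≈ 0.236087.
Under the Kimura two-parameter model, d = −½ ln(1 − 2P − Q) − ¼ ln(1 − 2Q).
1 − 2P − Q = 0.133567, giving −½ ln(0.133567) = 1.006576.
1 − 2Q = 0.527826, giving −¼ ln(0.527826) = 0.159747.
d = 1.006576 + 0.159747 = 1.166323.

1.166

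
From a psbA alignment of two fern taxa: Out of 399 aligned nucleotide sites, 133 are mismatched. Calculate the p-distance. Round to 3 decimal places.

p = 133/399 = 0.333333… ≈ 0.333 (to 3 d.p.).

0.333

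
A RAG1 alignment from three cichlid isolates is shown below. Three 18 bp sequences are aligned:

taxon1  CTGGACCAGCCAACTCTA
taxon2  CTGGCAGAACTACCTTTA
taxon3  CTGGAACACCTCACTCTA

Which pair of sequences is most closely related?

taxon1 and taxon3

taxon1–taxon2: 7/18 differ, p = 0.389, d = 0.548.
taxon1–taxon3: 4/18 differ, p = 0.222, d = 0.264.
taxon2–taxon3: 6/18 differ, p = 0.333, d = 0.441.
The smallest distance is between taxon1 and taxon3.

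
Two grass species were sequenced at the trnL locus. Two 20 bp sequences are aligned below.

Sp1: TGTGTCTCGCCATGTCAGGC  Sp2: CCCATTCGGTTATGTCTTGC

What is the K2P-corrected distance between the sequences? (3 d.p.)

Of 20 sites, 7 differences are transitions and 4 are transversions, so P = 7/20 = 0.35 and Q = 4/20 = 0.2.
Under the Kimura two-parameter model, d = −½ ln(1 − 2P − Q) − ¼ ln(1 − 2Q).
1 − 2P − Q = 0.1, giving −½ ln(0.1) = 1.151293.
1 − 2Q = 0.6, giving −¼ ln(0.6) = 0.127706.
d = 1.151293 + 0.127706 = 1.278999.

1.279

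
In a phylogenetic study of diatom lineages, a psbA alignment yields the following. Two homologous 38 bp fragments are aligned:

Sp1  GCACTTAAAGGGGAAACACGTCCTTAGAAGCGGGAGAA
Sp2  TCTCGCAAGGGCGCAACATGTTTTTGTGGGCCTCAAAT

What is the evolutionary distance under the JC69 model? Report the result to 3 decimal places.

0.824

The sequences differ at 19 of 38 sites, so p = 19/38 = 0.5.
d = −(3/4) ln(1 − 4p/3) = −0.75 ln(1 − 0.666667) = −0.75 ln(0.333333)
  = −0.75 × (-1.098613) = 0.823960 substitutions/site.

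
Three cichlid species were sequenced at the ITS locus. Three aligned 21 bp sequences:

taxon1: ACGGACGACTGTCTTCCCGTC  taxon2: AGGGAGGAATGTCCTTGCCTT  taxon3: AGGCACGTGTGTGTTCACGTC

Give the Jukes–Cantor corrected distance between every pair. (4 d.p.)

d(taxon1,taxon2) = 0.5319, d(taxon1,taxon3) = 0.3597, d(taxon2,taxon3) = 0.7557

taxon1–taxon2: 8/21 sites differ → p ≈ 0.380952, d = −0.75 ln(1 − 0.507936) = 0.531860 ≈ 0.5319.
taxon1–taxon3: 6/21 sites differ → p ≈ 0.285714, d = −0.75 ln(1 − 0.380952) = 0.359679 ≈ 0.3597.
taxon2–taxon3: 10/21 sites differ → p ≈ 0.47619, d = −0.75 ln(1 − 0.63492) = 0.755729 ≈ 0.7557.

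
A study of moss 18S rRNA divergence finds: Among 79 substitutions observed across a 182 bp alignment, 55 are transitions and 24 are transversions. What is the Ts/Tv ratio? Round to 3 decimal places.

2.292

R = 55/24 = 2.291666… ≈ 2.292 (to 3 d.p.).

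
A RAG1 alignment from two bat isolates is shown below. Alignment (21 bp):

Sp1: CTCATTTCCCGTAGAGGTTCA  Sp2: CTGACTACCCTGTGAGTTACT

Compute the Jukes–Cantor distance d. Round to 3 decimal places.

0.635

The sequences differ at 9 of 21 sites (3, 5, 7, 11, 12, 13, 17, 19, 21), so p = 9/21 ≈ 0.428571.
d = −(3/4) ln(1 − 4p/3) = −0.75 ln(1 − 0.571428) = −0.75 ln(0.428572)
  = −0.75 × (-0.847297) = 0.635473 substitutions/site.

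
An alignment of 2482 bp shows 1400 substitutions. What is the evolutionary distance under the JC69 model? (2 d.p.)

p = 1400/2482 ≈ 0.564061.
d = −(3/4) ln(1 − 4p/3) = −0.75 ln(1 − 0.752081) = −0.75 ln(0.247919)
  = −0.75 × (-1.394653) = 1.045990 substitutions/site.

1.05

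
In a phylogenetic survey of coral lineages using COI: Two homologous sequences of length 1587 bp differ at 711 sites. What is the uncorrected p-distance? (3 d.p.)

p = 711/1587 = 0.448015… ≈ 0.448 (to 3 d.p.).

0.448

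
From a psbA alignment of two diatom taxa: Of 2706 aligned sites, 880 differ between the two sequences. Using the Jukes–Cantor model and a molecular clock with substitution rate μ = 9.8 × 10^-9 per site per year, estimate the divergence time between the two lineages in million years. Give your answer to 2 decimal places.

p = 880/2706 ≈ 0.325203.
d = −(3/4) ln(1 − 4p/3) = −0.75 ln(1 − 0.433604) = −0.75 ln(0.566396)
  = −0.75 × (-0.568462) = 0.426347 substitutions/site.
Under a molecular clock d = 2μt, so t = d/(2μ) = 0.426347 / (2 × 9.8 × 10^-9) = 21.75 million years.

21.75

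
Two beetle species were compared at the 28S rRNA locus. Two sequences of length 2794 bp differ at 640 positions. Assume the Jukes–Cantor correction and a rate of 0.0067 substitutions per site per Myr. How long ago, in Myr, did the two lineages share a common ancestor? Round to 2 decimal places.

20.40

p = 640/2794 ≈ 0.229062.
d = −(3/4) ln(1 − 4p/3) = −0.75 ln(1 − 0.305416) = −0.75 ln(0.694584)
  = −0.75 × (-0.364442) = 0.273332 substitutions/site.
Under a molecular clock d = 2μt, so t = d/(2μ) = 0.273332 / (2 × 0.0067) = 20.40 Myr.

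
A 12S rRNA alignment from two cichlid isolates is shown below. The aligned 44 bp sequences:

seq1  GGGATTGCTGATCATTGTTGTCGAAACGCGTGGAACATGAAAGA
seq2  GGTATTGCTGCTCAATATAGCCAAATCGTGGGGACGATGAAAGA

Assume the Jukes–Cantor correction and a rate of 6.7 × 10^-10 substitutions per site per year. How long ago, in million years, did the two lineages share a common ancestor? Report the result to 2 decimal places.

252.98

The sequences differ at 12 of 44 sites, so p = 12/44 ≈ 0.272727.
d = −(3/4) ln(1 − 4p/3) = −0.75 ln(1 − 0.363636) = −0.75 ln(0.636364)
  = −0.75 × (-0.451985) = 0.338989 substitutions/site.
Under a molecular clock d = 2μt, so t = d/(2μ) = 0.338989 / (2 × 6.7 × 10^-10) = 252.98 million years.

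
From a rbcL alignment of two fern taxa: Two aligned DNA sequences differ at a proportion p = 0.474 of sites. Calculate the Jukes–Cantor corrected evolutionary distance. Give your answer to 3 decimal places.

0.750

d = −(3/4) ln(1 − 4p/3) = −0.75 ln(1 − 0.632) = −0.75 ln(0.368)
  = −0.75 × (-0.999672) = 0.749754 substitutions/site.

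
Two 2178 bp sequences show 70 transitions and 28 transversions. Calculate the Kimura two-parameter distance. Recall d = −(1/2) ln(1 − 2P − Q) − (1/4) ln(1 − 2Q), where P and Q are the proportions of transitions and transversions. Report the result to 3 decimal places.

0.047

P = 70/2178 ≈ 0.03214 and Q = 28/2178 ≈ 0.012856.
Under the Kimura two-parameter model, d = −½ ln(1 − 2P − Q) − ¼ ln(1 − 2Q).
1 − 2P − Q = 0.922864, giving −½ ln(0.922864) = 0.040137.
1 − 2Q = 0.974288, giving −¼ ln(0.974288) = 0.006512.
d = 0.040137 + 0.006512 = 0.046649.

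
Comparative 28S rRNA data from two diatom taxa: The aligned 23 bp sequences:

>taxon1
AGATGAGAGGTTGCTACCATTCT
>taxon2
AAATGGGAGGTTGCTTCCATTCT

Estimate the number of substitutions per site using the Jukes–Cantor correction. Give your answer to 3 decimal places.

The sequences differ at 3 of 23 sites (2, 6, 16), so p = 3/23 ≈ 0.130435.
d = −(3/4) ln(1 − 4p/3) = −0.75 ln(1 − 0.173913) = −0.75 ln(0.826087)
  = −0.75 × (-0.191055) = 0.143291 substitutions/site.

0.143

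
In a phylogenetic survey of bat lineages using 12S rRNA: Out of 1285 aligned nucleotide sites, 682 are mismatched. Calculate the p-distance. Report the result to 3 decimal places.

0.531

p = 682/1285 = 0.530739… ≈ 0.531 (to 3 d.p.).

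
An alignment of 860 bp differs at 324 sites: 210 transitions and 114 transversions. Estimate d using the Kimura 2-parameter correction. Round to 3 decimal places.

0.562

P = 210/860 ≈ 0.244186 and Q = 114/860 ≈ 0.132558.
Under the Kimura two-parameter model, d = −½ ln(1 − 2P − Q) − ¼ ln(1 − 2Q).
1 − 2P − Q = 0.37907, giving −½ ln(0.37907) = 0.485017.
1 − 2Q = 0.734884, giving −¼ ln(0.734884) = 0.077011.
d = 0.485017 + 0.077011 = 0.562028.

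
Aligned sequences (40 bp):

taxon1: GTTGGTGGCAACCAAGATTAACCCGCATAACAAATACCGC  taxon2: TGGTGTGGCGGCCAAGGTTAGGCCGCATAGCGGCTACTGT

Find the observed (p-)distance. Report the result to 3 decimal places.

The sequences differ at 15 of 40 positions.
p = 15/40 = 0.375.

0.375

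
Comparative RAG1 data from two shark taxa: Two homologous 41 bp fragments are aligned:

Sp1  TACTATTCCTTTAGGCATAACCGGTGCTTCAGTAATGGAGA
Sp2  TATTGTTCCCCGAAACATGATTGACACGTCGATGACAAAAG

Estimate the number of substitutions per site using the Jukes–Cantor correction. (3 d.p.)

0.943

The sequences differ at 22 of 41 sites, so p = 22/41 ≈ 0.536585.
d = −(3/4) ln(1 − 4p/3) = −0.75 ln(1 − 0.715447) = −0.75 ln(0.284553)
  = −0.75 × (-1.256836) = 0.942627 substitutions/site.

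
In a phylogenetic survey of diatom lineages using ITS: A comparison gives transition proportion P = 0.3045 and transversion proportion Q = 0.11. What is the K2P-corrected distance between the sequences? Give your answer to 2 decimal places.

0.70

Under the Kimura two-parameter model, d = −½ ln(1 − 2P − Q) − ¼ ln(1 − 2Q).
1 − 2P − Q = 0.281, giving −½ ln(0.281) = 0.634700.
1 − 2Q = 0.78, giving −¼ ln(0.78) = 0.062115.
d = 0.634700 + 0.062115 = 0.696815.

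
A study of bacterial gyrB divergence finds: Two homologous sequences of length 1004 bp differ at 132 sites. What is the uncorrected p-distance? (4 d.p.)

0.1315

p = 132/1004 = 0.131474… ≈ 0.1315 (to 4 d.p.).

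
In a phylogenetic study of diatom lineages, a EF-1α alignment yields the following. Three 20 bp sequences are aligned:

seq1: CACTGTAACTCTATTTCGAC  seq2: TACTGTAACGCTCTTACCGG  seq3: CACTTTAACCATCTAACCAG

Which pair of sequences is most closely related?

seq1–seq2: 7/20 differ, p = 0.350, d = 0.471.
seq1–seq3: 8/20 differ, p = 0.400, d = 0.572.
seq2–seq3: 6/20 differ, p = 0.300, d = 0.383.
The smallest distance is between seq2 and seq3.

seq2 and seq3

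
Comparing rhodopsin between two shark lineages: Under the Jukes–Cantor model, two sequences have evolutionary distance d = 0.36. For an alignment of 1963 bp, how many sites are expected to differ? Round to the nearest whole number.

Invert JC69: p = (3/4)(1 − e^(−4d/3)) = 0.75 × (1 − e^(-0.48)) = 0.75 × (1 − 0.618783) = 0.285913.
Expected differing sites = pL ≈ 0.285913 × 1963 = 561.247219 ≈ 561.

561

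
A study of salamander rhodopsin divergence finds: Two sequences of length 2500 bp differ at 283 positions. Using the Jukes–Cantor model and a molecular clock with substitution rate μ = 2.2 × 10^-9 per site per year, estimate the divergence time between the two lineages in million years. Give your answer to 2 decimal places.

27.89

p = 283/2500 = 0.1132.
d = −(3/4) ln(1 − 4p/3) = −0.75 ln(1 − 0.150933) = −0.75 ln(0.849067)
  = −0.75 × (-0.163617) = 0.122713 substitutions/site.
Under a molecular clock d = 2μt, so t = d/(2μ) = 0.122713 / (2 × 2.2 × 10^-9) = 27.89 million years.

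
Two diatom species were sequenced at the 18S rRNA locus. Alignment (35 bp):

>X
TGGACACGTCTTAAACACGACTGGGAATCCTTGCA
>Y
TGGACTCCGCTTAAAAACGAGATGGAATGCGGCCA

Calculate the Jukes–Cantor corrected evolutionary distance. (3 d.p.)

0.407

The sequences differ at 11 of 35 sites, so p = 11/35 ≈ 0.314286.
d = −(3/4) ln(1 − 4p/3) = −0.75 ln(1 − 0.419048) = −0.75 ln(0.580952)
  = −0.75 × (-0.543087) = 0.407315 substitutions/site.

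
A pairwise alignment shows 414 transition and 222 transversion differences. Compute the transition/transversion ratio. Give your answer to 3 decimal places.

1.865

R = 414/222 = 1.864864… ≈ 1.865 (to 3 d.p.).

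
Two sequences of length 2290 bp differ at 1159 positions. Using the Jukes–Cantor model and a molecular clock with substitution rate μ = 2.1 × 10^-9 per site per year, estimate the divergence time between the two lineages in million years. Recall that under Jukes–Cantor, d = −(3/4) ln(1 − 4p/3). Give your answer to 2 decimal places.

200.60

p = 1159/2290 ≈ 0.506114.
d = −(3/4) ln(1 − 4p/3) = −0.75 ln(1 − 0.674819) = −0.75 ln(0.325181)
  = −0.75 × (-1.123373) = 0.842530 substitutions/site.
Under a molecular clock d = 2μt, so t = d/(2μ) = 0.842530 / (2 × 2.1 × 10^-9) = 200.60 million years.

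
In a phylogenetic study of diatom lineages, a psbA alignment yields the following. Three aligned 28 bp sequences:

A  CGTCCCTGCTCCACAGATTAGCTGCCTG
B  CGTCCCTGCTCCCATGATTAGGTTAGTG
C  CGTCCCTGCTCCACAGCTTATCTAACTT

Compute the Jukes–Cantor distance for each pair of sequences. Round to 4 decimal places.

d(A,B) = 0.3041, d(A,C) = 0.2040, d(B,C) = 0.4197

A–B: 7/28 sites differ → p = 0.25, d = −0.75 ln(1 − 0.333333) = 0.304098 ≈ 0.3041.
A–C: 5/28 sites differ → p ≈ 0.178571, d = −0.75 ln(1 − 0.238095) = 0.203950 ≈ 0.2040.
B–C: 9/28 sites differ → p ≈ 0.321429, d = −0.75 ln(1 − 0.428572) = 0.419713 ≈ 0.4197.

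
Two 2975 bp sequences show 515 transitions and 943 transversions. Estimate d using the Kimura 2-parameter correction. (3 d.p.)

P = 515/2975 ≈ 0.173109 and Q = 943/2975 ≈ 0.316975.
Under the Kimura two-parameter model, d = −½ ln(1 − 2P − Q) − ¼ ln(1 − 2Q).
1 − 2P − Q = 0.336807, giving −½ ln(0.336807) = 0.544123.
1 − 2Q = 0.36605, giving −¼ ln(0.36605) = 0.251246.
d = 0.544123 + 0.251246 = 0.795369.

0.795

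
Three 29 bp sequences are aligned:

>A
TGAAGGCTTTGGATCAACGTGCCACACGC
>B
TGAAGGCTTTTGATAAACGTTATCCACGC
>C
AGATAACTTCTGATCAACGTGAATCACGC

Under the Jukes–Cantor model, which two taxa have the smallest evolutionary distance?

A and B

A–B: 6/29 differ, p = 0.207, d = 0.242.
A–C: 9/29 differ, p = 0.310, d = 0.401.
B–C: 9/29 differ, p = 0.310, d = 0.401.
The smallest distance is between A and B.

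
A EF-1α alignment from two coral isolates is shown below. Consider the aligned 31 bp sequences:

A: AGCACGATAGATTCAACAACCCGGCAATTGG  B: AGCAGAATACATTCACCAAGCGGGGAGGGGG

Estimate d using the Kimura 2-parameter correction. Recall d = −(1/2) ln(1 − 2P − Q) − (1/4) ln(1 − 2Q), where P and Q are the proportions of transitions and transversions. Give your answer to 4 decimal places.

Of 31 sites, 2 differences are transitions and 8 are transversions, so P = 2/31 ≈ 0.064516 and Q = 8/31 ≈ 0.258065.
Under the Kimura two-parameter model, d = −½ ln(1 − 2P − Q) − ¼ ln(1 − 2Q).
1 − 2P − Q = 0.612903, giving −½ ln(0.612903) = 0.244774.
1 − 2Q = 0.48387, giving −¼ ln(0.48387) = 0.181485.
d = 0.244774 + 0.181485 = 0.426259.

0.4263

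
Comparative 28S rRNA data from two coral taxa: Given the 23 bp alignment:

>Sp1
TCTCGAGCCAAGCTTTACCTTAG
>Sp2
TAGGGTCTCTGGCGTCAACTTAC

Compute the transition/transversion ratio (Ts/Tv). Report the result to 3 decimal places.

Transitions are A↔G and C↔T; transversions are all other mismatches.
Transitions: 3. Transversions: 9.
R = 3/9 = 0.333333… ≈ 0.333 (to 3 d.p.).

0.333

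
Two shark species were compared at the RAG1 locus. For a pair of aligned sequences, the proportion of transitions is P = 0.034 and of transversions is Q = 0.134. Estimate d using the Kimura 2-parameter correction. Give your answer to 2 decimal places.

0.19

Under the Kimura two-parameter model, d = −½ ln(1 − 2P − Q) − ¼ ln(1 − 2Q).
1 − 2P − Q = 0.798, giving −½ ln(0.798) = 0.112823.
1 − 2Q = 0.732, giving −¼ ln(0.732) = 0.077994.
d = 0.112823 + 0.077994 = 0.190817.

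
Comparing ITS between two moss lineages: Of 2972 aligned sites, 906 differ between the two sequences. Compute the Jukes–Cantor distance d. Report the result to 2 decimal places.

p = 906/2972 ≈ 0.304845.
d = −(3/4) ln(1 − 4p/3) = −0.75 ln(1 − 0.40646) = −0.75 ln(0.59354)
  = −0.75 × (-0.521651) = 0.391238 substitutions/site.

0.39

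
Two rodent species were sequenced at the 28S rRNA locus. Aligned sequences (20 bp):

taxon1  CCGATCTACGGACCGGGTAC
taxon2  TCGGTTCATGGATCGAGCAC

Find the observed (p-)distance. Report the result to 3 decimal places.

0.400

The sequences differ at 8 of 20 positions (sites 1, 4, 6, 7, 9, 13, 16, 18).
p = 8/20 = 0.400.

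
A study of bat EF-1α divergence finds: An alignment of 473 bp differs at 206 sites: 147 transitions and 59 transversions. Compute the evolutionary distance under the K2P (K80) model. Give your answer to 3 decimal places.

P = 147/473 ≈ 0.310782 and Q = 59/473 ≈ 0.124736.
Under the Kimura two-parameter model, d = −½ ln(1 − 2P − Q) − ¼ ln(1 − 2Q).
1 − 2P − Q = 0.2537, giving −½ ln(0.2537) = 0.685801.
1 − 2Q = 0.750528, giving −¼ ln(0.750528) = 0.071745.
d = 0.685801 + 0.071745 = 0.757546.

0.758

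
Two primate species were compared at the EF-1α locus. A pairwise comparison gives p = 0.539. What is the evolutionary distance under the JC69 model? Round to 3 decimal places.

d = −(3/4) ln(1 − 4p/3) = −0.75 ln(1 − 0.718667) = −0.75 ln(0.281333)
  = −0.75 × (-1.268216) = 0.951162 substitutions/site.

0.951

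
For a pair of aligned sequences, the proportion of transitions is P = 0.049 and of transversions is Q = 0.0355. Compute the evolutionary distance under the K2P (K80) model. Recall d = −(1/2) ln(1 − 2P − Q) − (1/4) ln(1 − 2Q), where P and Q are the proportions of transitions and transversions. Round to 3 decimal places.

Under the Kimura two-parameter model, d = −½ ln(1 − 2P − Q) − ¼ ln(1 − 2Q).
1 − 2P − Q = 0.8665, giving −½ ln(0.8665) = 0.071647.
1 − 2Q = 0.929, giving −¼ ln(0.929) = 0.018412.
d = 0.071647 + 0.018412 = 0.090059.

0.090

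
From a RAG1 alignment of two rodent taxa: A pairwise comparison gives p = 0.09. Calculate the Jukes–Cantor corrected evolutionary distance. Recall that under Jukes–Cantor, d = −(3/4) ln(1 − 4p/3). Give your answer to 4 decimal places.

0.0959

d = −(3/4) ln(1 − 4p/3) = −0.75 ln(1 − 0.12) = −0.75 ln(0.88)
  = −0.75 × (-0.127833) = 0.095875 substitutions/site.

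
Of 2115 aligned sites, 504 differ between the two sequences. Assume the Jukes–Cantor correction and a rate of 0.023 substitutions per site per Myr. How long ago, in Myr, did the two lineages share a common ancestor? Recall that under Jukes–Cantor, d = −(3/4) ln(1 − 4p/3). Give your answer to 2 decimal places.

6.23

p = 504/2115 ≈ 0.238298.
d = −(3/4) ln(1 − 4p/3) = −0.75 ln(1 − 0.317731) = −0.75 ln(0.682269)
  = −0.75 × (-0.382331) = 0.286748 substitutions/site.
Under a molecular clock d = 2μt, so t = d/(2μ) = 0.286748 / (2 × 0.023) = 6.23 Myr.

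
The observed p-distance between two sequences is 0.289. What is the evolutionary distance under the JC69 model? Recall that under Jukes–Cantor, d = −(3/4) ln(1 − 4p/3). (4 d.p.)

d = −(3/4) ln(1 − 4p/3) = −0.75 ln(1 − 0.385333) = −0.75 ln(0.614667)
  = −0.75 × (-0.486675) = 0.365006 substitutions/site.

0.3650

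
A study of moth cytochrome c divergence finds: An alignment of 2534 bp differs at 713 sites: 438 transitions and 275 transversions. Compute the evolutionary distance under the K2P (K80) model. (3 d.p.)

P = 438/2534 ≈ 0.172849 and Q = 275/2534 ≈ 0.108524.
Under the Kimura two-parameter model, d = −½ ln(1 − 2P − Q) − ¼ ln(1 − 2Q).
1 − 2P − Q = 0.545778, giving −½ ln(0.545778) = 0.302771.
1 − 2Q = 0.782952, giving −¼ ln(0.782952) = 0.061171.
d = 0.302771 + 0.061171 = 0.363942.

0.364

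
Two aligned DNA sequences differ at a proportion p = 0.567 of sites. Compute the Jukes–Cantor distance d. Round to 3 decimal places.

1.058

d = −(3/4) ln(1 − 4p/3) = −0.75 ln(1 − 0.756) = −0.75 ln(0.244)
  = −0.75 × (-1.410587) = 1.057940 substitutions/site.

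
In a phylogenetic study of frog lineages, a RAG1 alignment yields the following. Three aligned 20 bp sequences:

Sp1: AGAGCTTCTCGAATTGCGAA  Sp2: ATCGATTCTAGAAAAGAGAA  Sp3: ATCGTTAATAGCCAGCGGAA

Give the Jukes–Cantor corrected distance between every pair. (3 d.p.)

Sp1–Sp2: 7/20 sites differ → p = 0.35, d = −0.75 ln(1 − 0.466667) = 0.471457 ≈ 0.471.
Sp1–Sp3: 12/20 sites differ → p = 0.6, d = −0.75 ln(1 − 0.8) = 1.207078 ≈ 1.207.
Sp2–Sp3: 8/20 sites differ → p = 0.4, d = −0.75 ln(1 − 0.533333) = 0.571605 ≈ 0.572.

d(Sp1,Sp2) = 0.471, d(Sp1,Sp3) = 1.207, d(Sp2,Sp3) = 0.572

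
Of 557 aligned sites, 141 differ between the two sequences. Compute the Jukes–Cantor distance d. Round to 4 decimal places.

0.3088

p = 141/557 ≈ 0.253142.
d = −(3/4) ln(1 − 4p/3) = −0.75 ln(1 − 0.337523) = −0.75 ln(0.662477)
  = −0.75 × (-0.411769) = 0.308827 substitutions/site.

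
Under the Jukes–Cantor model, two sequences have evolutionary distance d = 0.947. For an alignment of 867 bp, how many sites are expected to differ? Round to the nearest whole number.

Invert JC69: p = (3/4)(1 − e^(−4d/3)) = 0.75 × (1 − e^(-1.262667)) = 0.75 × (1 − 0.282899) = 0.537826.
Expected differing sites = pL ≈ 0.537826 × 867 = 466.295142 ≈ 466.

466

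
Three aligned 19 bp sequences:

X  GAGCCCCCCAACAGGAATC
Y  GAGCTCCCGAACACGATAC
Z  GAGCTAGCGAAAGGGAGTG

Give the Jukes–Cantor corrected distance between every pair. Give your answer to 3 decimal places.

X–Y: 5/19 sites differ → p ≈ 0.263158, d = −0.75 ln(1 − 0.350877) = 0.324100 ≈ 0.324.
X–Z: 8/19 sites differ → p ≈ 0.421053, d = −0.75 ln(1 − 0.561404) = 0.618132 ≈ 0.618.
Y–Z: 8/19 sites differ → p ≈ 0.421053, d = −0.75 ln(1 − 0.561404) = 0.618132 ≈ 0.618.

d(X,Y) = 0.324, d(X,Z) = 0.618, d(Y,Z) = 0.618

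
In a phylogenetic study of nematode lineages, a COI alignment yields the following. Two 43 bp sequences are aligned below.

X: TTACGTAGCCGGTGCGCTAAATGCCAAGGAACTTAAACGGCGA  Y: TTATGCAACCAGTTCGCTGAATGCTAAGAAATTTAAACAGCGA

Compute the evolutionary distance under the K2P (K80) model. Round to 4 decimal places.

Of 43 sites, 9 differences are transitions and 1 are transversions, so P = 9/43 ≈ 0.209302 and Q = 1/43 ≈ 0.023256.
Under the Kimura two-parameter model, d = −½ ln(1 − 2P − Q) − ¼ ln(1 − 2Q).
1 − 2P − Q = 0.55814, giving −½ ln(0.55814) = 0.291573.
1 − 2Q = 0.953488, giving −¼ ln(0.953488) = 0.011907.
d = 0.291573 + 0.011907 = 0.303480.

0.3035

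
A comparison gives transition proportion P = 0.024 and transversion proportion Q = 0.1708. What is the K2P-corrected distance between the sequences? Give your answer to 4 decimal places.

0.2279

Under the Kimura two-parameter model, d = −½ ln(1 − 2P − Q) − ¼ ln(1 − 2Q).
1 − 2P − Q = 0.7812, giving −½ ln(0.7812) = 0.123462.
1 − 2Q = 0.6584, giving −¼ ln(0.6584) = 0.104486.
d = 0.123462 + 0.104486 = 0.227948.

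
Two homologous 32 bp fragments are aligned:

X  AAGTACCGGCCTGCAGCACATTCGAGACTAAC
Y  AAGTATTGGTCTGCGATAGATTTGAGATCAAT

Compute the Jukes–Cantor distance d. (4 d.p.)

0.4598

The sequences differ at 11 of 32 sites, so p = 11/32 = 0.34375.
d = −(3/4) ln(1 − 4p/3) = −0.75 ln(1 − 0.458333) = −0.75 ln(0.541667)
  = −0.75 × (-0.613104) = 0.459828 substitutions/site.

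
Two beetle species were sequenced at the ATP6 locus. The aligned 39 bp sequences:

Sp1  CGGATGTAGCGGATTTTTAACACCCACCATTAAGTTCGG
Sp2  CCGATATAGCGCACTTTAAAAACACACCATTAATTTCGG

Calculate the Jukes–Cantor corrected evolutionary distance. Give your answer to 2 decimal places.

The sequences differ at 8 of 39 sites (2, 6, 12, 14, 18, 21, 24, 34), so p = 8/39 ≈ 0.205128.
d = −(3/4) ln(1 − 4p/3) = −0.75 ln(1 − 0.273504) = −0.75 ln(0.726496)
  = −0.75 × (-0.319522) = 0.239642 substitutions/site.

0.24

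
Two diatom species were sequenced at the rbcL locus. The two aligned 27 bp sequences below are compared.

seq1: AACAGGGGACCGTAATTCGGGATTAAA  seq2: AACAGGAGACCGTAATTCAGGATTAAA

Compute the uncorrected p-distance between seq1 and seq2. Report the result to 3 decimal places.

The sequences differ at 2 of 27 positions (sites 7, 19).
p = 2/27 = 0.074074… ≈ 0.074 (to 3 d.p.).

0.074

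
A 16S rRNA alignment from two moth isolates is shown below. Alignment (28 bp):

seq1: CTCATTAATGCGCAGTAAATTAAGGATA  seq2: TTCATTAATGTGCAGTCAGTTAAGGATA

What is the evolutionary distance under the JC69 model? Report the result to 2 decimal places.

0.16

The sequences differ at 4 of 28 sites (1, 11, 17, 19), so p = 4/28 ≈ 0.142857.
d = −(3/4) ln(1 − 4p/3) = −0.75 ln(1 − 0.190476) = −0.75 ln(0.809524)
  = −0.75 × (-0.211309) = 0.158482 substitutions/site.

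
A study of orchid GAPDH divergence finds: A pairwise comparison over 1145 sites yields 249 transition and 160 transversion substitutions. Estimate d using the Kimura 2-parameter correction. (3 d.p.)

0.509

P = 249/1145 ≈ 0.217467 and Q = 160/1145 ≈ 0.139738.
Under the Kimura two-parameter model, d = −½ ln(1 − 2P − Q) − ¼ ln(1 − 2Q).
1 − 2P − Q = 0.425328, giving −½ ln(0.425328) = 0.427447.
1 − 2Q = 0.720524, giving −¼ ln(0.720524) = 0.081944.
d = 0.427447 + 0.081944 = 0.509391.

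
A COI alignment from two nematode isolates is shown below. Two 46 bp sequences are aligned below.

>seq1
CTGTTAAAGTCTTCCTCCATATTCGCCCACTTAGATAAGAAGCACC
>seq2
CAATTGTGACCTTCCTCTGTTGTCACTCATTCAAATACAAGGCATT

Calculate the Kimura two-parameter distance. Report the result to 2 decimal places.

Of 46 sites, 16 differences are transitions and 5 are transversions, so P = 16/46 ≈ 0.347826 and Q = 5/46 ≈ 0.108696.
Under the Kimura two-parameter model, d = −½ ln(1 − 2P − Q) − ¼ ln(1 − 2Q).
1 − 2P − Q = 0.195652, giving −½ ln(0.195652) = 0.815709.
1 − 2Q = 0.782608, giving −¼ ln(0.782608) = 0.061281.
d = 0.815709 + 0.061281 = 0.876990.

0.88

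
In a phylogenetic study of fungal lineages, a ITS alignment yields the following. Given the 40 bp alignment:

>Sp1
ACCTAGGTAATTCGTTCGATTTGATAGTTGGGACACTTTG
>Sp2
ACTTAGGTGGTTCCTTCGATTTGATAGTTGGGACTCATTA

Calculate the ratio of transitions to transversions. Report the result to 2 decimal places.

1.33

Transitions are A↔G and C↔T; transversions are all other mismatches.
Transitions: 4. Transversions: 3.
R = 4/3 = 1.333333… ≈ 1.33 (to 2 d.p.).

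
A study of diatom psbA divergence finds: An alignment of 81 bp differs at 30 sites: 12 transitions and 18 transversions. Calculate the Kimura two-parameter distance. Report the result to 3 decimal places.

0.512

P = 12/81 ≈ 0.148148 and Q = 18/81 ≈ 0.222222.
Under the Kimura two-parameter model, d = −½ ln(1 − 2P − Q) − ¼ ln(1 − 2Q).
1 − 2P − Q = 0.481482, giving −½ ln(0.481482) = 0.365443.
1 − 2Q = 0.555556, giving −¼ ln(0.555556) = 0.146946.
d = 0.365443 + 0.146946 = 0.512389.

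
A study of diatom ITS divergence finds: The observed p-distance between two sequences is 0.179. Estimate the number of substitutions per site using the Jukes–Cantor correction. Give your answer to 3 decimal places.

d = −(3/4) ln(1 − 4p/3) = −0.75 ln(1 − 0.238667) = −0.75 ln(0.761333)
  = −0.75 × (-0.272684) = 0.204513 substitutions/site.

0.205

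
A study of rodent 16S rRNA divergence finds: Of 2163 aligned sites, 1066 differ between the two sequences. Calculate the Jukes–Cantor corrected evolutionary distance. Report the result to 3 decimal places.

p = 1066/2163 ≈ 0.492834.
d = −(3/4) ln(1 − 4p/3) = −0.75 ln(1 − 0.657112) = −0.75 ln(0.342888)
  = −0.75 × (-1.070351) = 0.802763 substitutions/site.

0.803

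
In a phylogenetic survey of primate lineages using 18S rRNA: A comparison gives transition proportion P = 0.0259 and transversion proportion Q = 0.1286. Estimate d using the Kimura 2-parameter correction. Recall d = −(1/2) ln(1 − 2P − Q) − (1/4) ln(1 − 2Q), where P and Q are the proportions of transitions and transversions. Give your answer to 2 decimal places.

0.17

Under the Kimura two-parameter model, d = −½ ln(1 − 2P − Q) − ¼ ln(1 − 2Q).
1 − 2P − Q = 0.8196, giving −½ ln(0.8196) = 0.099469.
1 − 2Q = 0.7428, giving −¼ ln(0.7428) = 0.074332.
d = 0.099469 + 0.074332 = 0.173801.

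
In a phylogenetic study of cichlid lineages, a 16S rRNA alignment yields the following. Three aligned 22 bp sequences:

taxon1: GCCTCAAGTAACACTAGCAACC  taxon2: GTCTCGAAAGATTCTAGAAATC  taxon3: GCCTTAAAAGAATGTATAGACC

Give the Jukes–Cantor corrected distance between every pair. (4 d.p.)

d(taxon1,taxon2) = 0.5913, d(taxon1,taxon3) = 0.6987, d(taxon2,taxon3) = 0.4975

taxon1–taxon2: 9/22 sites differ → p ≈ 0.409091, d = −0.75 ln(1 − 0.545455) = 0.591344 ≈ 0.5913.
taxon1–taxon3: 10/22 sites differ → p ≈ 0.454545, d = −0.75 ln(1 − 0.60606) = 0.698667 ≈ 0.6987.
taxon2–taxon3: 8/22 sites differ → p ≈ 0.363636, d = −0.75 ln(1 − 0.484848) = 0.497470 ≈ 0.4975.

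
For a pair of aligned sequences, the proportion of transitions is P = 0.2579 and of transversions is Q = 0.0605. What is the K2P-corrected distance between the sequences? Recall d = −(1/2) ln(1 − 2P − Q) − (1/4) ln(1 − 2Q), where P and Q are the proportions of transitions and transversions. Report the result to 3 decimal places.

0.462

Under the Kimura two-parameter model, d = −½ ln(1 − 2P − Q) − ¼ ln(1 − 2Q).
1 − 2P − Q = 0.4237, giving −½ ln(0.4237) = 0.429365.
1 − 2Q = 0.879, giving −¼ ln(0.879) = 0.032243.
d = 0.429365 + 0.032243 = 0.461608.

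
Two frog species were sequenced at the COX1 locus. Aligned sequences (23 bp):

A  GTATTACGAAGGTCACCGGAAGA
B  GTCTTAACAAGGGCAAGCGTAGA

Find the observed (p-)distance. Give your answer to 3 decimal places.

0.348

The sequences differ at 8 of 23 positions (sites 3, 7, 8, 13, 16, 17, 18, 20).
p = 8/23 = 0.347826… ≈ 0.348 (to 3 d.p.).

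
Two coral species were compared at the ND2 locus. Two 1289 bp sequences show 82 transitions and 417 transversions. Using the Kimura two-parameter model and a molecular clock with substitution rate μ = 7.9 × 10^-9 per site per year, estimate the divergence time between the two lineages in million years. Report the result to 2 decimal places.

35.44

P = 82/1289 ≈ 0.063615 and Q = 417/1289 ≈ 0.323507.
Under the Kimura two-parameter model, d = −½ ln(1 − 2P − Q) − ¼ ln(1 − 2Q).
1 − 2P − Q = 0.549263, giving −½ ln(0.549263) = 0.299589.
1 − 2Q = 0.352986, giving −¼ ln(0.352986) = 0.260332.
d = 0.299589 + 0.260332 = 0.559921.
Under a molecular clock d = 2μt, so t = d/(2μ) = 0.559921 / (2 × 7.9 × 10^-9) = 35.44 million years.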